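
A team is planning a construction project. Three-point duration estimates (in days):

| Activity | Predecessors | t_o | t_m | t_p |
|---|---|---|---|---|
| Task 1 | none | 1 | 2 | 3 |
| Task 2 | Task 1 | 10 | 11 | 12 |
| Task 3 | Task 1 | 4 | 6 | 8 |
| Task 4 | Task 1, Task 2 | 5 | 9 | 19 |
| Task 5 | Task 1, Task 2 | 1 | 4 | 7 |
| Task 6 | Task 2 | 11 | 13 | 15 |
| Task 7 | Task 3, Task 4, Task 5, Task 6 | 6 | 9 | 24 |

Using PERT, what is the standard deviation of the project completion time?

te_Task 1 = (1 + 4·2 + 3)/6 = 12/6 = 2; σ²_Task 1 = ((3−1)/6)² = 0.111
te_Task 2 = (10 + 4·11 + 12)/6 = 66/6 = 11; σ²_Task 2 = ((12−10)/6)² = 0.111
te_Task 3 = (4 + 4·6 + 8)/6 = 36/6 = 6; σ²_Task 3 = ((8−4)/6)² = 0.444
te_Task 4 = (5 + 4·9 + 19)/6 = 60/6 = 10; σ²_Task 4 = ((19−5)/6)² = 5.444
te_Task 5 = (1 + 4·4 + 7)/6 = 24/6 = 4; σ²_Task 5 = ((7−1)/6)² = 1.000
te_Task 6 = (11 + 4·13 + 15)/6 = 78/6 = 13; σ²_Task 6 = ((15−11)/6)² = 0.444
te_Task 7 = (6 + 4·9 + 24)/6 = 66/6 = 11; σ²_Task 7 = ((24−6)/6)² = 9.000

Forward pass:
ES_Task 1 = 0; EF_Task 1 = 2
ES_Task 2 = 2; EF_Task 2 = 2+11 = 13
ES_Task 3 = 2; EF_Task 3 = 2+6 = 8
ES_Task 4 = max(EF_Task 1=2, EF_Task 2=13) = 13; EF_Task 4 = 13+10 = 23
ES_Task 5 = max(EF_Task 1=2, EF_Task 2=13) = 13; EF_Task 5 = 13+4 = 17
ES_Task 6 = 13; EF_Task 6 = 13+13 = 26
ES_Task 7 = max(EF_Task 3=8, EF_Task 4=23, EF_Task 5=17, EF_Task 6=26) = 26; EF_Task 7 = 26+11 = 37
Expected project duration μ = 37 days. Critical path: Task 1 → Task 2 → Task 6 → Task 7.

Variance along critical path = 0.111 + 0.111 + 0.444 + 9.000 = 9.667
σ = √9.667 = 3.109 days

3.11 days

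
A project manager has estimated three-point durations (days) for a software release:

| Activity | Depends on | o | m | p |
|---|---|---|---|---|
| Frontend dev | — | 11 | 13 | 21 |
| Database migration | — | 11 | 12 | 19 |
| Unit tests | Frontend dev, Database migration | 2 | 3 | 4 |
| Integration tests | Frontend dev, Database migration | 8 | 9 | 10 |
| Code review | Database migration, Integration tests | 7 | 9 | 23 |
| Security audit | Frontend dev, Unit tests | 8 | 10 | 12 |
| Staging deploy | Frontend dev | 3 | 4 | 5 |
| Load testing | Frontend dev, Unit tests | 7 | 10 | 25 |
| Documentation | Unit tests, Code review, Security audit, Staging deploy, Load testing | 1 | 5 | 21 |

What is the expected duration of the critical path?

te_Frontend dev = (11 + 4·13 + 21)/6 = 84/6 = 14
te_Database migration = (11 + 4·12 + 19)/6 = 78/6 = 13
te_Unit tests = (2 + 4·3 + 4)/6 = 18/6 = 3
te_Integration tests = (8 + 4·9 + 10)/6 = 54/6 = 9
te_Code review = (7 + 4·9 + 23)/6 = 66/6 = 11
te_Security audit = (8 + 4·10 + 12)/6 = 60/6 = 10
te_Staging deploy = (3 + 4·4 + 5)/6 = 24/6 = 4
te_Load testing = (7 + 4·10 + 25)/6 = 72/6 = 12
te_Documentation = (1 + 4·5 + 21)/6 = 42/6 = 7

Forward pass:
ES_Frontend dev = 0; EF_Frontend dev = 14
ES_Database migration = 0; EF_Database migration = 13
ES_Unit tests = max(EF_Frontend dev=14, EF_Database migration=13) = 14; EF_Unit tests = 14+3 = 17
ES_Integration tests = max(EF_Frontend dev=14, EF_Database migration=13) = 14; EF_Integration tests = 14+9 = 23
ES_Code review = max(EF_Database migration=13, EF_Integration tests=23) = 23; EF_Code review = 23+11 = 34
ES_Security audit = max(EF_Frontend dev=14, EF_Unit tests=17) = 17; EF_Security audit = 17+10 = 27
ES_Staging deploy = 14; EF_Staging deploy = 14+4 = 18
ES_Load testing = max(EF_Frontend dev=14, EF_Unit tests=17) = 17; EF_Load testing = 17+12 = 29
ES_Documentation = max(EF_Unit tests=17, EF_Code review=34, EF_Security audit=27, EF_Staging deploy=18, EF_Load testing=29) = 34; EF_Documentation = 34+7 = 41
Expected project duration μ = 41 days. Critical path: Frontend dev → Integration tests → Code review → Documentation.

41 days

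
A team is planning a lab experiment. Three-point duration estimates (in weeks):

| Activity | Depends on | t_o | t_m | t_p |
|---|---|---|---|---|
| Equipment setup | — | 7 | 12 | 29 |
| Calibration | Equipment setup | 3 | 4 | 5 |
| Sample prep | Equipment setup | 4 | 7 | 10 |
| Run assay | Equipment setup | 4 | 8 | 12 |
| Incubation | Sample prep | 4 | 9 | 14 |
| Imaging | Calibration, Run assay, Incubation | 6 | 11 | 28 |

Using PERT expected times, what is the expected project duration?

43 weeks

te_Equipment setup = (7 + 4·12 + 29)/6 = 84/6 = 14
te_Calibration = (3 + 4·4 + 5)/6 = 24/6 = 4
te_Sample prep = (4 + 4·7 + 10)/6 = 42/6 = 7
te_Run assay = (4 + 4·8 + 12)/6 = 48/6 = 8
te_Incubation = (4 + 4·9 + 14)/6 = 54/6 = 9
te_Imaging = (6 + 4·11 + 28)/6 = 78/6 = 13

Forward pass:
ES_Equipment setup = 0; EF_Equipment setup = 14
ES_Calibration = 14; EF_Calibration = 14+4 = 18
ES_Sample prep = 14; EF_Sample prep = 14+7 = 21
ES_Run assay = 14; EF_Run assay = 14+8 = 22
ES_Incubation = 21; EF_Incubation = 21+9 = 30
ES_Imaging = max(EF_Calibration=18, EF_Run assay=22, EF_Incubation=30) = 30; EF_Imaging = 30+13 = 43
Expected project duration μ = 43 weeks. Critical path: Equipment setup → Sample prep → Incubation → Imaging.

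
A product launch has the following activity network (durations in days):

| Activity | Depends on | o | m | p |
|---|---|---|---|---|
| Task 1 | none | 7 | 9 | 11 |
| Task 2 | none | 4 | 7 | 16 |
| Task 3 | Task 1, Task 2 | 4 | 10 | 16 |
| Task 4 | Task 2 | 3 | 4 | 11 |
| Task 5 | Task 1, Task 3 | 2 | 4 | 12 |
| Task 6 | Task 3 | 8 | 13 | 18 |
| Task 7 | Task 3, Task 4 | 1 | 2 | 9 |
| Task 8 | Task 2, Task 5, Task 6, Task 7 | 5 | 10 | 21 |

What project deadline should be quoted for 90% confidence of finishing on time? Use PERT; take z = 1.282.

te_Task 1 = (7 + 4·9 + 11)/6 = 54/6 = 9; σ²_Task 1 = ((11−7)/6)² = 0.444
te_Task 2 = (4 + 4·7 + 16)/6 = 48/6 = 8; σ²_Task 2 = ((16−4)/6)² = 4.000
te_Task 3 = (4 + 4·10 + 16)/6 = 60/6 = 10; σ²_Task 3 = ((16−4)/6)² = 4.000
te_Task 4 = (3 + 4·4 + 11)/6 = 30/6 = 5; σ²_Task 4 = ((11−3)/6)² = 1.778
te_Task 5 = (2 + 4·4 + 12)/6 = 30/6 = 5; σ²_Task 5 = ((12−2)/6)² = 2.778
te_Task 6 = (8 + 4·13 + 18)/6 = 78/6 = 13; σ²_Task 6 = ((18−8)/6)² = 2.778
te_Task 7 = (1 + 4·2 + 9)/6 = 18/6 = 3; σ²_Task 7 = ((9−1)/6)² = 1.778
te_Task 8 = (5 + 4·10 + 21)/6 = 66/6 = 11; σ²_Task 8 = ((21−5)/6)² = 7.111

Forward pass:
ES_Task 1 = 0; EF_Task 1 = 9
ES_Task 2 = 0; EF_Task 2 = 8
ES_Task 3 = max(EF_Task 1=9, EF_Task 2=8) = 9; EF_Task 3 = 9+10 = 19
ES_Task 4 = 8; EF_Task 4 = 8+5 = 13
ES_Task 5 = max(EF_Task 1=9, EF_Task 3=19) = 19; EF_Task 5 = 19+5 = 24
ES_Task 6 = 19; EF_Task 6 = 19+13 = 32
ES_Task 7 = max(EF_Task 3=19, EF_Task 4=13) = 19; EF_Task 7 = 19+3 = 22
ES_Task 8 = max(EF_Task 2=8, EF_Task 5=24, EF_Task 6=32, EF_Task 7=22) = 32; EF_Task 8 = 32+11 = 43
Expected project duration μ = 43 days. Critical path: Task 1 → Task 3 → Task 6 → Task 8.

Variance along critical path = 0.444 + 4.000 + 2.778 + 7.111 = 14.333; σ = 3.786 days.
D = μ + z·σ = 43 + 1.282·3.786 = 47.9 days

47.9 days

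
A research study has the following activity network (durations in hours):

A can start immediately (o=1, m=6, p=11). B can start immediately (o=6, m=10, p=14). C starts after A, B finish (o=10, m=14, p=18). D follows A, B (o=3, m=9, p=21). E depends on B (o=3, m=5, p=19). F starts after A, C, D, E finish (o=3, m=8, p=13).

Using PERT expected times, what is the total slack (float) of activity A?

te_A = (1 + 4·6 + 11)/6 = 36/6 = 6
te_B = (6 + 4·10 + 14)/6 = 60/6 = 10
te_C = (10 + 4·14 + 18)/6 = 84/6 = 14
te_D = (3 + 4·9 + 21)/6 = 60/6 = 10
te_E = (3 + 4·5 + 19)/6 = 42/6 = 7
te_F = (3 + 4·8 + 13)/6 = 48/6 = 8

Forward pass:
ES_A = 0; EF_A = 6
ES_B = 0; EF_B = 10
ES_C = max(EF_A=6, EF_B=10) = 10; EF_C = 10+14 = 24
ES_D = max(EF_A=6, EF_B=10) = 10; EF_D = 10+10 = 20
ES_E = 10; EF_E = 10+7 = 17
ES_F = max(EF_A=6, EF_C=24, EF_D=20, EF_E=17) = 24; EF_F = 24+8 = 32
Expected project duration μ = 32 hours. Critical path: B → C → F.

Backward pass:
LF_F = 32; LS_F = 32−8 = 24
LF_E = LS_F = 24; LS_E = 24−7 = 17
LF_D = LS_F = 24; LS_D = 24−10 = 14
LF_C = LS_F = 24; LS_C = 24−14 = 10
LF_B = min(LS_C=10, LS_D=14, LS_E=17) = 10; LS_B = 10−10 = 0
LF_A = min(LS_C=10, LS_D=14, LS_F=24) = 10; LS_A = 10−6 = 4
Slack_A = LS_A − ES_A = 4 − 0 = 4

4 hours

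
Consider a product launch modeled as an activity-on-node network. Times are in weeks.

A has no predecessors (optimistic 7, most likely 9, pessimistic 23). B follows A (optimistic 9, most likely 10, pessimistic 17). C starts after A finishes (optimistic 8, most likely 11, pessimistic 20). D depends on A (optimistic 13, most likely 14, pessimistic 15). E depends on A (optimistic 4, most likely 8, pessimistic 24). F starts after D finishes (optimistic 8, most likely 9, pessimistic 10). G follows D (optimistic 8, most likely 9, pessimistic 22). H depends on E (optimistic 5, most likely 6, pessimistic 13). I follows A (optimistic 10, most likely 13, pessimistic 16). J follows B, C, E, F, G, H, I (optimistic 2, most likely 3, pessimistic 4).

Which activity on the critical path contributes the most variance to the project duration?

te_A = (7 + 4·9 + 23)/6 = 66/6 = 11; σ²_A = ((23−7)/6)² = 7.111
te_B = (9 + 4·10 + 17)/6 = 66/6 = 11; σ²_B = ((17−9)/6)² = 1.778
te_C = (8 + 4·11 + 20)/6 = 72/6 = 12; σ²_C = ((20−8)/6)² = 4.000
te_D = (13 + 4·14 + 15)/6 = 84/6 = 14; σ²_D = ((15−13)/6)² = 0.111
te_E = (4 + 4·8 + 24)/6 = 60/6 = 10; σ²_E = ((24−4)/6)² = 11.111
te_F = (8 + 4·9 + 10)/6 = 54/6 = 9; σ²_F = ((10−8)/6)² = 0.111
te_G = (8 + 4·9 + 22)/6 = 66/6 = 11; σ²_G = ((22−8)/6)² = 5.444
te_H = (5 + 4·6 + 13)/6 = 42/6 = 7; σ²_H = ((13−5)/6)² = 1.778
te_I = (10 + 4·13 + 16)/6 = 78/6 = 13; σ²_I = ((16−10)/6)² = 1.000
te_J = (2 + 4·3 + 4)/6 = 18/6 = 3; σ²_J = ((4−2)/6)² = 0.111

Forward pass:
ES_A = 0; EF_A = 11
ES_B = 11; EF_B = 11+11 = 22
ES_C = 11; EF_C = 11+12 = 23
ES_D = 11; EF_D = 11+14 = 25
ES_E = 11; EF_E = 11+10 = 21
ES_F = 25; EF_F = 25+9 = 34
ES_G = 25; EF_G = 25+11 = 36
ES_H = 21; EF_H = 21+7 = 28
ES_I = 11; EF_I = 11+13 = 24
ES_J = max(EF_B=22, EF_C=23, EF_E=21, EF_F=34, EF_G=36, EF_H=28, EF_I=24) = 36; EF_J = 36+3 = 39
Expected project duration μ = 39 weeks. Critical path: A → D → G → J.

Variances on critical path: σ²_A=7.111, σ²_D=0.111, σ²_G=5.444, σ²_J=0.111.
Largest is σ²_A = 7.111.

A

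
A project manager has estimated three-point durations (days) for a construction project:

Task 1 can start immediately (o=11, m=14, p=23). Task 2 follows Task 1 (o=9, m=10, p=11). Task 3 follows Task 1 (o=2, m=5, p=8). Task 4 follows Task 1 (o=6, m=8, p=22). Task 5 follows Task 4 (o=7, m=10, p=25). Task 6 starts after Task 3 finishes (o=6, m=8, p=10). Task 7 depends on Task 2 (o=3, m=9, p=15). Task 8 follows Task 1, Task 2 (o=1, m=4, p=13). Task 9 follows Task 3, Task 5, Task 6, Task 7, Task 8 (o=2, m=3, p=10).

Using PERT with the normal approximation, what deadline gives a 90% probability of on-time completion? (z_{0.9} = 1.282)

te_Task 1 = (11 + 4·14 + 23)/6 = 90/6 = 15; σ²_Task 1 = ((23−11)/6)² = 4.000
te_Task 2 = (9 + 4·10 + 11)/6 = 60/6 = 10; σ²_Task 2 = ((11−9)/6)² = 0.111
te_Task 3 = (2 + 4·5 + 8)/6 = 30/6 = 5; σ²_Task 3 = ((8−2)/6)² = 1.000
te_Task 4 = (6 + 4·8 + 22)/6 = 60/6 = 10; σ²_Task 4 = ((22−6)/6)² = 7.111
te_Task 5 = (7 + 4·10 + 25)/6 = 72/6 = 12; σ²_Task 5 = ((25−7)/6)² = 9.000
te_Task 6 = (6 + 4·8 + 10)/6 = 48/6 = 8; σ²_Task 6 = ((10−6)/6)² = 0.444
te_Task 7 = (3 + 4·9 + 15)/6 = 54/6 = 9; σ²_Task 7 = ((15−3)/6)² = 4.000
te_Task 8 = (1 + 4·4 + 13)/6 = 30/6 = 5; σ²_Task 8 = ((13−1)/6)² = 4.000
te_Task 9 = (2 + 4·3 + 10)/6 = 24/6 = 4; σ²_Task 9 = ((10−2)/6)² = 1.778

Forward pass:
ES_Task 1 = 0; EF_Task 1 = 15
ES_Task 2 = 15; EF_Task 2 = 15+10 = 25
ES_Task 3 = 15; EF_Task 3 = 15+5 = 20
ES_Task 4 = 15; EF_Task 4 = 15+10 = 25
ES_Task 5 = 25; EF_Task 5 = 25+12 = 37
ES_Task 6 = 20; EF_Task 6 = 20+8 = 28
ES_Task 7 = 25; EF_Task 7 = 25+9 = 34
ES_Task 8 = max(EF_Task 1=15, EF_Task 2=25) = 25; EF_Task 8 = 25+5 = 30
ES_Task 9 = max(EF_Task 3=20, EF_Task 5=37, EF_Task 6=28, EF_Task 7=34, EF_Task 8=30) = 37; EF_Task 9 = 37+4 = 41
Expected project duration μ = 41 days. Critical path: Task 1 → Task 4 → Task 5 → Task 9.

Variance along critical path = 4.000 + 7.111 + 9.000 + 1.778 = 21.889; σ = 4.679 days.
D = μ + z·σ = 41 + 1.282·4.679 = 47.0 days

47.0 days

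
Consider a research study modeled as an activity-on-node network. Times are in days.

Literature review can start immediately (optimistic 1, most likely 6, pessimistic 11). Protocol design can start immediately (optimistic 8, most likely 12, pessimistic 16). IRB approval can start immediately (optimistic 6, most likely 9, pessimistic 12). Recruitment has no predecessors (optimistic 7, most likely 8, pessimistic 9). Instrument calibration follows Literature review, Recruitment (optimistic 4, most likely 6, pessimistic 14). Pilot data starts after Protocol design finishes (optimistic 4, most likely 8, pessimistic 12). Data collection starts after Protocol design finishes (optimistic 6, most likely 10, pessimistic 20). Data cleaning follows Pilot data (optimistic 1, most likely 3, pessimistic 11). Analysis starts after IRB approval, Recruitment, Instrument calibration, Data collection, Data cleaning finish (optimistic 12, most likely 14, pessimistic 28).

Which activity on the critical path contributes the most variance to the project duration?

Analysis

te_Literature review = (1 + 4·6 + 11)/6 = 36/6 = 6; σ²_Literature review = ((11−1)/6)² = 2.778
te_Protocol design = (8 + 4·12 + 16)/6 = 72/6 = 12; σ²_Protocol design = ((16−8)/6)² = 1.778
te_IRB approval = (6 + 4·9 + 12)/6 = 54/6 = 9; σ²_IRB approval = ((12−6)/6)² = 1.000
te_Recruitment = (7 + 4·8 + 9)/6 = 48/6 = 8; σ²_Recruitment = ((9−7)/6)² = 0.111
te_Instrument calibration = (4 + 4·6 + 14)/6 = 42/6 = 7; σ²_Instrument calibration = ((14−4)/6)² = 2.778
te_Pilot data = (4 + 4·8 + 12)/6 = 48/6 = 8; σ²_Pilot data = ((12−4)/6)² = 1.778
te_Data collection = (6 + 4·10 + 20)/6 = 66/6 = 11; σ²_Data collection = ((20−6)/6)² = 5.444
te_Data cleaning = (1 + 4·3 + 11)/6 = 24/6 = 4; σ²_Data cleaning = ((11−1)/6)² = 2.778
te_Analysis = (12 + 4·14 + 28)/6 = 96/6 = 16; σ²_Analysis = ((28−12)/6)² = 7.111

Forward pass:
ES_Literature review = 0; EF_Literature review = 6
ES_Protocol design = 0; EF_Protocol design = 12
ES_IRB approval = 0; EF_IRB approval = 9
ES_Recruitment = 0; EF_Recruitment = 8
ES_Instrument calibration = max(EF_Literature review=6, EF_Recruitment=8) = 8; EF_Instrument calibration = 8+7 = 15
ES_Pilot data = 12; EF_Pilot data = 12+8 = 20
ES_Data collection = 12; EF_Data collection = 12+11 = 23
ES_Data cleaning = 20; EF_Data cleaning = 20+4 = 24
ES_Analysis = max(EF_IRB approval=9, EF_Recruitment=8, EF_Instrument calibration=15, EF_Data collection=23, EF_Data cleaning=24) = 24; EF_Analysis = 24+16 = 40
Expected project duration μ = 40 days. Critical path: Protocol design → Pilot data → Data cleaning → Analysis.

Variances on critical path: σ²_Protocol design=1.778, σ²_Pilot data=1.778, σ²_Data cleaning=2.778, σ²_Analysis=7.111.
Largest is σ²_Analysis = 7.111.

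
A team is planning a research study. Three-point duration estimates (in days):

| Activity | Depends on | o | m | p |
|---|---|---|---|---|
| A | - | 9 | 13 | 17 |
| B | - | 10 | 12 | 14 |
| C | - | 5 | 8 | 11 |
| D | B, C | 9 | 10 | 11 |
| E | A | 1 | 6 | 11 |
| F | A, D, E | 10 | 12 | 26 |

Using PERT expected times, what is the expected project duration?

36 days

te_A = (9 + 4·13 + 17)/6 = 78/6 = 13
te_B = (10 + 4·12 + 14)/6 = 72/6 = 12
te_C = (5 + 4·8 + 11)/6 = 48/6 = 8
te_D = (9 + 4·10 + 11)/6 = 60/6 = 10
te_E = (1 + 4·6 + 11)/6 = 36/6 = 6
te_F = (10 + 4·12 + 26)/6 = 84/6 = 14

Forward pass:
ES_A = 0; EF_A = 13
ES_B = 0; EF_B = 12
ES_C = 0; EF_C = 8
ES_D = max(EF_B=12, EF_C=8) = 12; EF_D = 12+10 = 22
ES_E = 13; EF_E = 13+6 = 19
ES_F = max(EF_A=13, EF_D=22, EF_E=19) = 22; EF_F = 22+14 = 36
Expected project duration μ = 36 days. Critical path: B → D → F.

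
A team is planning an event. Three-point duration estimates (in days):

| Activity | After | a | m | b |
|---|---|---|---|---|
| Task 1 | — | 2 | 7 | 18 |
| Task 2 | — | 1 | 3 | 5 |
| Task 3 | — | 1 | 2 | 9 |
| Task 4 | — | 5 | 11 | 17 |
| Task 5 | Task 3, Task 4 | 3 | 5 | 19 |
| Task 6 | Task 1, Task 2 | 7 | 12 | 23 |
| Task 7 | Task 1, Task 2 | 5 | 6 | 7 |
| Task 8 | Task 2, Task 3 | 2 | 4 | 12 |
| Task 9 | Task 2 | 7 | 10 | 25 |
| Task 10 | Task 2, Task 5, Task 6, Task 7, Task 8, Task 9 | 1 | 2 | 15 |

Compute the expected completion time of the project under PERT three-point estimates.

te_Task 1 = (2 + 4·7 + 18)/6 = 48/6 = 8
te_Task 2 = (1 + 4·3 + 5)/6 = 18/6 = 3
te_Task 3 = (1 + 4·2 + 9)/6 = 18/6 = 3
te_Task 4 = (5 + 4·11 + 17)/6 = 66/6 = 11
te_Task 5 = (3 + 4·5 + 19)/6 = 42/6 = 7
te_Task 6 = (7 + 4·12 + 23)/6 = 78/6 = 13
te_Task 7 = (5 + 4·6 + 7)/6 = 36/6 = 6
te_Task 8 = (2 + 4·4 + 12)/6 = 30/6 = 5
te_Task 9 = (7 + 4·10 + 25)/6 = 72/6 = 12
te_Task 10 = (1 + 4·2 + 15)/6 = 24/6 = 4

Forward pass:
ES_Task 1 = 0; EF_Task 1 = 8
ES_Task 2 = 0; EF_Task 2 = 3
ES_Task 3 = 0; EF_Task 3 = 3
ES_Task 4 = 0; EF_Task 4 = 11
ES_Task 5 = max(EF_Task 3=3, EF_Task 4=11) = 11; EF_Task 5 = 11+7 = 18
ES_Task 6 = max(EF_Task 1=8, EF_Task 2=3) = 8; EF_Task 6 = 8+13 = 21
ES_Task 7 = max(EF_Task 1=8, EF_Task 2=3) = 8; EF_Task 7 = 8+6 = 14
ES_Task 8 = max(EF_Task 2=3, EF_Task 3=3) = 3; EF_Task 8 = 3+5 = 8
ES_Task 9 = 3; EF_Task 9 = 3+12 = 15
ES_Task 10 = max(EF_Task 2=3, EF_Task 5=18, EF_Task 6=21, EF_Task 7=14, EF_Task 8=8, EF_Task 9=15) = 21; EF_Task 10 = 21+4 = 25
Expected project duration μ = 25 days. Critical path: Task 1 → Task 6 → Task 10.

25 days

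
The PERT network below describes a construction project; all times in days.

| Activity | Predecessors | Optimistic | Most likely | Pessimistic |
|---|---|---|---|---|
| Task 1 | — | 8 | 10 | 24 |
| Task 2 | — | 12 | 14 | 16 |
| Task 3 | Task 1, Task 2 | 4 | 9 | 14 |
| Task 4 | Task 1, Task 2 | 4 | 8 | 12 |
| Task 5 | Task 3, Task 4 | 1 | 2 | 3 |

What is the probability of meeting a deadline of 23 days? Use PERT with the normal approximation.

te_Task 1 = (8 + 4·10 + 24)/6 = 72/6 = 12; σ²_Task 1 = ((24−8)/6)² = 7.111
te_Task 2 = (12 + 4·14 + 16)/6 = 84/6 = 14; σ²_Task 2 = ((16−12)/6)² = 0.444
te_Task 3 = (4 + 4·9 + 14)/6 = 54/6 = 9; σ²_Task 3 = ((14−4)/6)² = 2.778
te_Task 4 = (4 + 4·8 + 12)/6 = 48/6 = 8; σ²_Task 4 = ((12−4)/6)² = 1.778
te_Task 5 = (1 + 4·2 + 3)/6 = 12/6 = 2; σ²_Task 5 = ((3−1)/6)² = 0.111

Forward pass:
ES_Task 1 = 0; EF_Task 1 = 12
ES_Task 2 = 0; EF_Task 2 = 14
ES_Task 3 = max(EF_Task 1=12, EF_Task 2=14) = 14; EF_Task 3 = 14+9 = 23
ES_Task 4 = max(EF_Task 1=12, EF_Task 2=14) = 14; EF_Task 4 = 14+8 = 22
ES_Task 5 = max(EF_Task 3=23, EF_Task 4=22) = 23; EF_Task 5 = 23+2 = 25
Expected project duration μ = 25 days. Critical path: Task 2 → Task 3 → Task 5.

Variance along critical path = 0.444 + 2.778 + 0.111 = 3.333; σ = √3.333 = 1.826 days.
Z = (23 − 25) / 1.826 = -1.095
P(T ≤ 23) = Φ(-1.095) ≈ 0.137

0.137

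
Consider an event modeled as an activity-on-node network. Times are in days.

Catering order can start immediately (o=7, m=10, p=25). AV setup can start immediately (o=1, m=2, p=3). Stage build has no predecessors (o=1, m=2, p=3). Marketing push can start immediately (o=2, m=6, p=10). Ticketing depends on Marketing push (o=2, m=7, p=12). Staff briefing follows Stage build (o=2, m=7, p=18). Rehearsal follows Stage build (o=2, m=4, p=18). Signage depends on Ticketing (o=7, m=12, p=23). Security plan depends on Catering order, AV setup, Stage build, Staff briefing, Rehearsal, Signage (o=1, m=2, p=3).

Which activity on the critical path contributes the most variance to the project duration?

Signage

te_Catering order = (7 + 4·10 + 25)/6 = 72/6 = 12; σ²_Catering order = ((25−7)/6)² = 9.000
te_AV setup = (1 + 4·2 + 3)/6 = 12/6 = 2; σ²_AV setup = ((3−1)/6)² = 0.111
te_Stage build = (1 + 4·2 + 3)/6 = 12/6 = 2; σ²_Stage build = ((3−1)/6)² = 0.111
te_Marketing push = (2 + 4·6 + 10)/6 = 36/6 = 6; σ²_Marketing push = ((10−2)/6)² = 1.778
te_Ticketing = (2 + 4·7 + 12)/6 = 42/6 = 7; σ²_Ticketing = ((12−2)/6)² = 2.778
te_Staff briefing = (2 + 4·7 + 18)/6 = 48/6 = 8; σ²_Staff briefing = ((18−2)/6)² = 7.111
te_Rehearsal = (2 + 4·4 + 18)/6 = 36/6 = 6; σ²_Rehearsal = ((18−2)/6)² = 7.111
te_Signage = (7 + 4·12 + 23)/6 = 78/6 = 13; σ²_Signage = ((23−7)/6)² = 7.111
te_Security plan = (1 + 4·2 + 3)/6 = 12/6 = 2; σ²_Security plan = ((3−1)/6)² = 0.111

Forward pass:
ES_Catering order = 0; EF_Catering order = 12
ES_AV setup = 0; EF_AV setup = 2
ES_Stage build = 0; EF_Stage build = 2
ES_Marketing push = 0; EF_Marketing push = 6
ES_Ticketing = 6; EF_Ticketing = 6+7 = 13
ES_Staff briefing = 2; EF_Staff briefing = 2+8 = 10
ES_Rehearsal = 2; EF_Rehearsal = 2+6 = 8
ES_Signage = 13; EF_Signage = 13+13 = 26
ES_Security plan = max(EF_Catering order=12, EF_AV setup=2, EF_Stage build=2, EF_Staff briefing=10, EF_Rehearsal=8, EF_Signage=26) = 26; EF_Security plan = 26+2 = 28
Expected project duration μ = 28 days. Critical path: Marketing push → Ticketing → Signage → Security plan.

Variances on critical path: σ²_Marketing push=1.778, σ²_Ticketing=2.778, σ²_Signage=7.111, σ²_Security plan=0.111.
Largest is σ²_Signage = 7.111.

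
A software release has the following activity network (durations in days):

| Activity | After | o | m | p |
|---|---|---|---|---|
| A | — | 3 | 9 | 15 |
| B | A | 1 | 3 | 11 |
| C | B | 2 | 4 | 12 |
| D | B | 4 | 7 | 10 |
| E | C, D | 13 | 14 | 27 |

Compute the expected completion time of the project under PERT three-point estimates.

te_A = (3 + 4·9 + 15)/6 = 54/6 = 9
te_B = (1 + 4·3 + 11)/6 = 24/6 = 4
te_C = (2 + 4·4 + 12)/6 = 30/6 = 5
te_D = (4 + 4·7 + 10)/6 = 42/6 = 7
te_E = (13 + 4·14 + 27)/6 = 96/6 = 16

Forward pass:
ES_A = 0; EF_A = 9
ES_B = 9; EF_B = 9+4 = 13
ES_C = 13; EF_C = 13+5 = 18
ES_D = 13; EF_D = 13+7 = 20
ES_E = max(EF_C=18, EF_D=20) = 20; EF_E = 20+16 = 36
Expected project duration μ = 36 days. Critical path: A → B → D → E.

36 days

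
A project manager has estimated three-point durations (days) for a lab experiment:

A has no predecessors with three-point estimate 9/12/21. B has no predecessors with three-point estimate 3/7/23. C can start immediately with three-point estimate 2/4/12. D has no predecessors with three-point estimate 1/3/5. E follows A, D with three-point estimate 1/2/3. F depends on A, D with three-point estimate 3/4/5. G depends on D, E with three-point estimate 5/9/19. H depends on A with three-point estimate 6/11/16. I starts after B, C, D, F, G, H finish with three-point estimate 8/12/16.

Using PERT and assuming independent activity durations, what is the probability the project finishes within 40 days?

0.814

te_A = (9 + 4·12 + 21)/6 = 78/6 = 13; σ²_A = ((21−9)/6)² = 4.000
te_B = (3 + 4·7 + 23)/6 = 54/6 = 9; σ²_B = ((23−3)/6)² = 11.111
te_C = (2 + 4·4 + 12)/6 = 30/6 = 5; σ²_C = ((12−2)/6)² = 2.778
te_D = (1 + 4·3 + 5)/6 = 18/6 = 3; σ²_D = ((5−1)/6)² = 0.444
te_E = (1 + 4·2 + 3)/6 = 12/6 = 2; σ²_E = ((3−1)/6)² = 0.111
te_F = (3 + 4·4 + 5)/6 = 24/6 = 4; σ²_F = ((5−3)/6)² = 0.111
te_G = (5 + 4·9 + 19)/6 = 60/6 = 10; σ²_G = ((19−5)/6)² = 5.444
te_H = (6 + 4·11 + 16)/6 = 66/6 = 11; σ²_H = ((16−6)/6)² = 2.778
te_I = (8 + 4·12 + 16)/6 = 72/6 = 12; σ²_I = ((16−8)/6)² = 1.778

Forward pass:
ES_A = 0; EF_A = 13
ES_B = 0; EF_B = 9
ES_C = 0; EF_C = 5
ES_D = 0; EF_D = 3
ES_E = max(EF_A=13, EF_D=3) = 13; EF_E = 13+2 = 15
ES_F = max(EF_A=13, EF_D=3) = 13; EF_F = 13+4 = 17
ES_G = max(EF_D=3, EF_E=15) = 15; EF_G = 15+10 = 25
ES_H = 13; EF_H = 13+11 = 24
ES_I = max(EF_B=9, EF_C=5, EF_D=3, EF_F=17, EF_G=25, EF_H=24) = 25; EF_I = 25+12 = 37
Expected project duration μ = 37 days. Critical path: A → E → G → I.

Variance along critical path = 4.000 + 0.111 + 5.444 + 1.778 = 11.333; σ = √11.333 = 3.367 days.
Z = (40 − 37) / 3.367 = 0.891
P(T ≤ 40) = Φ(0.891) ≈ 0.814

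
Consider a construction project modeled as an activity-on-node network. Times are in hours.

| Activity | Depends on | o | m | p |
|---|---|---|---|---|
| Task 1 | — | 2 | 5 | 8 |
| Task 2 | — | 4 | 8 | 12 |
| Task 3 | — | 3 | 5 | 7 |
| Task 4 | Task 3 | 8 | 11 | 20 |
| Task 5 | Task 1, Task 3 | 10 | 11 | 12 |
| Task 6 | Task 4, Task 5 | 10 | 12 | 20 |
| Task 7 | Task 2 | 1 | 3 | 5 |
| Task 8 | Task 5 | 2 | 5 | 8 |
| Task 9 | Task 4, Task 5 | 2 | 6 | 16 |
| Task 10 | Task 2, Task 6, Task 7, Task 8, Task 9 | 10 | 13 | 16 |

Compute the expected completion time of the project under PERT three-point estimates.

te_Task 1 = (2 + 4·5 + 8)/6 = 30/6 = 5
te_Task 2 = (4 + 4·8 + 12)/6 = 48/6 = 8
te_Task 3 = (3 + 4·5 + 7)/6 = 30/6 = 5
te_Task 4 = (8 + 4·11 + 20)/6 = 72/6 = 12
te_Task 5 = (10 + 4·11 + 12)/6 = 66/6 = 11
te_Task 6 = (10 + 4·12 + 20)/6 = 78/6 = 13
te_Task 7 = (1 + 4·3 + 5)/6 = 18/6 = 3
te_Task 8 = (2 + 4·5 + 8)/6 = 30/6 = 5
te_Task 9 = (2 + 4·6 + 16)/6 = 42/6 = 7
te_Task 10 = (10 + 4·13 + 16)/6 = 78/6 = 13

Forward pass:
ES_Task 1 = 0; EF_Task 1 = 5
ES_Task 2 = 0; EF_Task 2 = 8
ES_Task 3 = 0; EF_Task 3 = 5
ES_Task 4 = 5; EF_Task 4 = 5+12 = 17
ES_Task 5 = max(EF_Task 1=5, EF_Task 3=5) = 5; EF_Task 5 = 5+11 = 16
ES_Task 6 = max(EF_Task 4=17, EF_Task 5=16) = 17; EF_Task 6 = 17+13 = 30
ES_Task 7 = 8; EF_Task 7 = 8+3 = 11
ES_Task 8 = 16; EF_Task 8 = 16+5 = 21
ES_Task 9 = max(EF_Task 4=17, EF_Task 5=16) = 17; EF_Task 9 = 17+7 = 24
ES_Task 10 = max(EF_Task 2=8, EF_Task 6=30, EF_Task 7=11, EF_Task 8=21, EF_Task 9=24) = 30; EF_Task 10 = 30+13 = 43
Expected project duration μ = 43 hours. Critical path: Task 3 → Task 4 → Task 6 → Task 10.

43 hours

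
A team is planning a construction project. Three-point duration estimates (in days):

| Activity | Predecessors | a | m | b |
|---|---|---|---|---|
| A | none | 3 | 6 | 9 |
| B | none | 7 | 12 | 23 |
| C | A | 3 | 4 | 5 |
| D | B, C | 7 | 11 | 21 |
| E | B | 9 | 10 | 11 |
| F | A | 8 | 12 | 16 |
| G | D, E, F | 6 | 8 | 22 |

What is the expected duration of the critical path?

te_A = (3 + 4·6 + 9)/6 = 36/6 = 6
te_B = (7 + 4·12 + 23)/6 = 78/6 = 13
te_C = (3 + 4·4 + 5)/6 = 24/6 = 4
te_D = (7 + 4·11 + 21)/6 = 72/6 = 12
te_E = (9 + 4·10 + 11)/6 = 60/6 = 10
te_F = (8 + 4·12 + 16)/6 = 72/6 = 12
te_G = (6 + 4·8 + 22)/6 = 60/6 = 10

Forward pass:
ES_A = 0; EF_A = 6
ES_B = 0; EF_B = 13
ES_C = 6; EF_C = 6+4 = 10
ES_D = max(EF_B=13, EF_C=10) = 13; EF_D = 13+12 = 25
ES_E = 13; EF_E = 13+10 = 23
ES_F = 6; EF_F = 6+12 = 18
ES_G = max(EF_D=25, EF_E=23, EF_F=18) = 25; EF_G = 25+10 = 35
Expected project duration μ = 35 days. Critical path: B → D → G.

35 days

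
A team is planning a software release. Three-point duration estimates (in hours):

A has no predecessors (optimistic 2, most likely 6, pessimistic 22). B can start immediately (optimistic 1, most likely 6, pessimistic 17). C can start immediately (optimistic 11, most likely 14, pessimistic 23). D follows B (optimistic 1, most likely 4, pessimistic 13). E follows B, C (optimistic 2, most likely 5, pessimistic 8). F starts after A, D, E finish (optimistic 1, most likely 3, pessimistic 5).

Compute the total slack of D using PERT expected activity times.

8 hours

te_A = (2 + 4·6 + 22)/6 = 48/6 = 8
te_B = (1 + 4·6 + 17)/6 = 42/6 = 7
te_C = (11 + 4·14 + 23)/6 = 90/6 = 15
te_D = (1 + 4·4 + 13)/6 = 30/6 = 5
te_E = (2 + 4·5 + 8)/6 = 30/6 = 5
te_F = (1 + 4·3 + 5)/6 = 18/6 = 3

Forward pass:
ES_A = 0; EF_A = 8
ES_B = 0; EF_B = 7
ES_C = 0; EF_C = 15
ES_D = 7; EF_D = 7+5 = 12
ES_E = max(EF_B=7, EF_C=15) = 15; EF_E = 15+5 = 20
ES_F = max(EF_A=8, EF_D=12, EF_E=20) = 20; EF_F = 20+3 = 23
Expected project duration μ = 23 hours. Critical path: C → E → F.

Backward pass:
LF_F = 23; LS_F = 23−3 = 20
LF_E = LS_F = 20; LS_E = 20−5 = 15
LF_D = LS_F = 20; LS_D = 20−5 = 15
LF_C = LS_E = 15; LS_C = 15−15 = 0
LF_B = min(LS_D=15, LS_E=15) = 15; LS_B = 15−7 = 8
LF_A = LS_F = 20; LS_A = 20−8 = 12
Slack_D = LS_D − ES_D = 15 − 7 = 8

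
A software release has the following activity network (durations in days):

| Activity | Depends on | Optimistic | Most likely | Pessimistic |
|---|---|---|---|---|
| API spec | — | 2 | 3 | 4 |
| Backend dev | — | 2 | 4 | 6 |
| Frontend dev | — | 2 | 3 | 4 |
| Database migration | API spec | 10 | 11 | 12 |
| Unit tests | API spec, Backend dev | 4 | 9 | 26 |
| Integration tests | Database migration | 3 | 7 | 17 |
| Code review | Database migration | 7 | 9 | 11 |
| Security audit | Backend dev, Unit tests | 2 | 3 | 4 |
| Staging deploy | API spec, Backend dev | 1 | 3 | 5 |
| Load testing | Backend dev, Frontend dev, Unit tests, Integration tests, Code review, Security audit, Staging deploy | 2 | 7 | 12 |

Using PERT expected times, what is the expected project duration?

30 days

te_API spec = (2 + 4·3 + 4)/6 = 18/6 = 3
te_Backend dev = (2 + 4·4 + 6)/6 = 24/6 = 4
te_Frontend dev = (2 + 4·3 + 4)/6 = 18/6 = 3
te_Database migration = (10 + 4·11 + 12)/6 = 66/6 = 11
te_Unit tests = (4 + 4·9 + 26)/6 = 66/6 = 11
te_Integration tests = (3 + 4·7 + 17)/6 = 48/6 = 8
te_Code review = (7 + 4·9 + 11)/6 = 54/6 = 9
te_Security audit = (2 + 4·3 + 4)/6 = 18/6 = 3
te_Staging deploy = (1 + 4·3 + 5)/6 = 18/6 = 3
te_Load testing = (2 + 4·7 + 12)/6 = 42/6 = 7

Forward pass:
ES_API spec = 0; EF_API spec = 3
ES_Backend dev = 0; EF_Backend dev = 4
ES_Frontend dev = 0; EF_Frontend dev = 3
ES_Database migration = 3; EF_Database migration = 3+11 = 14
ES_Unit tests = max(EF_API spec=3, EF_Backend dev=4) = 4; EF_Unit tests = 4+11 = 15
ES_Integration tests = 14; EF_Integration tests = 14+8 = 22
ES_Code review = 14; EF_Code review = 14+9 = 23
ES_Security audit = max(EF_Backend dev=4, EF_Unit tests=15) = 15; EF_Security audit = 15+3 = 18
ES_Staging deploy = max(EF_API spec=3, EF_Backend dev=4) = 4; EF_Staging deploy = 4+3 = 7
ES_Load testing = max(EF_Backend dev=4, EF_Frontend dev=3, EF_Unit tests=15, EF_Integration tests=22, EF_Code review=23, EF_Security audit=18, EF_Staging deploy=7) = 23; EF_Load testing = 23+7 = 30
Expected project duration μ = 30 days. Critical path: API spec → Database migration → Code review → Load testing.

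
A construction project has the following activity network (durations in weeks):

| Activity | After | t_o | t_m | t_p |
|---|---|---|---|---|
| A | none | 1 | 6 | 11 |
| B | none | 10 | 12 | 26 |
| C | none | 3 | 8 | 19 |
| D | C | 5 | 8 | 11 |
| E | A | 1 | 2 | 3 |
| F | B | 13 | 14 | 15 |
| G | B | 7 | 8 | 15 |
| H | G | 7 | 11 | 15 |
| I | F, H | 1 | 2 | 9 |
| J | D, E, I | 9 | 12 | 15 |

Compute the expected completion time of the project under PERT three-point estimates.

te_A = (1 + 4·6 + 11)/6 = 36/6 = 6
te_B = (10 + 4·12 + 26)/6 = 84/6 = 14
te_C = (3 + 4·8 + 19)/6 = 54/6 = 9
te_D = (5 + 4·8 + 11)/6 = 48/6 = 8
te_E = (1 + 4·2 + 3)/6 = 12/6 = 2
te_F = (13 + 4·14 + 15)/6 = 84/6 = 14
te_G = (7 + 4·8 + 15)/6 = 54/6 = 9
te_H = (7 + 4·11 + 15)/6 = 66/6 = 11
te_I = (1 + 4·2 + 9)/6 = 18/6 = 3
te_J = (9 + 4·12 + 15)/6 = 72/6 = 12

Forward pass:
ES_A = 0; EF_A = 6
ES_B = 0; EF_B = 14
ES_C = 0; EF_C = 9
ES_D = 9; EF_D = 9+8 = 17
ES_E = 6; EF_E = 6+2 = 8
ES_F = 14; EF_F = 14+14 = 28
ES_G = 14; EF_G = 14+9 = 23
ES_H = 23; EF_H = 23+11 = 34
ES_I = max(EF_F=28, EF_H=34) = 34; EF_I = 34+3 = 37
ES_J = max(EF_D=17, EF_E=8, EF_I=37) = 37; EF_J = 37+12 = 49
Expected project duration μ = 49 weeks. Critical path: B → G → H → I → J.

49 weeks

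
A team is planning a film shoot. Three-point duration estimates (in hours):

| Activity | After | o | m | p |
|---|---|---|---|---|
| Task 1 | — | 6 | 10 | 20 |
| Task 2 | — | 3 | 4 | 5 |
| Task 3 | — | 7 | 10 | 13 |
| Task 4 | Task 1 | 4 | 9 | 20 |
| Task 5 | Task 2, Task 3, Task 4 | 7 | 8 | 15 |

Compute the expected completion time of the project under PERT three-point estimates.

te_Task 1 = (6 + 4·10 + 20)/6 = 66/6 = 11
te_Task 2 = (3 + 4·4 + 5)/6 = 24/6 = 4
te_Task 3 = (7 + 4·10 + 13)/6 = 60/6 = 10
te_Task 4 = (4 + 4·9 + 20)/6 = 60/6 = 10
te_Task 5 = (7 + 4·8 + 15)/6 = 54/6 = 9

Forward pass:
ES_Task 1 = 0; EF_Task 1 = 11
ES_Task 2 = 0; EF_Task 2 = 4
ES_Task 3 = 0; EF_Task 3 = 10
ES_Task 4 = 11; EF_Task 4 = 11+10 = 21
ES_Task 5 = max(EF_Task 2=4, EF_Task 3=10, EF_Task 4=21) = 21; EF_Task 5 = 21+9 = 30
Expected project duration μ = 30 hours. Critical path: Task 1 → Task 4 → Task 5.

30 hours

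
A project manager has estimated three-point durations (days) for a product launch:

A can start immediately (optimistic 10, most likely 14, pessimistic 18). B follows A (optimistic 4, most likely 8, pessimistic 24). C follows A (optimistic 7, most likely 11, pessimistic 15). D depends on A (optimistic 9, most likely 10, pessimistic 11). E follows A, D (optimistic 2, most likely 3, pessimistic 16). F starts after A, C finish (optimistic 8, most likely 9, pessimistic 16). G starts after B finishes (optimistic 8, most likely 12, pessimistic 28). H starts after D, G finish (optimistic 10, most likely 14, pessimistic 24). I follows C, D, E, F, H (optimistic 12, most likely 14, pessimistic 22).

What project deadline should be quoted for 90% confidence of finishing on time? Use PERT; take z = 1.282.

75.3 days

te_A = (10 + 4·14 + 18)/6 = 84/6 = 14; σ²_A = ((18−10)/6)² = 1.778
te_B = (4 + 4·8 + 24)/6 = 60/6 = 10; σ²_B = ((24−4)/6)² = 11.111
te_C = (7 + 4·11 + 15)/6 = 66/6 = 11; σ²_C = ((15−7)/6)² = 1.778
te_D = (9 + 4·10 + 11)/6 = 60/6 = 10; σ²_D = ((11−9)/6)² = 0.111
te_E = (2 + 4·3 + 16)/6 = 30/6 = 5; σ²_E = ((16−2)/6)² = 5.444
te_F = (8 + 4·9 + 16)/6 = 60/6 = 10; σ²_F = ((16−8)/6)² = 1.778
te_G = (8 + 4·12 + 28)/6 = 84/6 = 14; σ²_G = ((28−8)/6)² = 11.111
te_H = (10 + 4·14 + 24)/6 = 90/6 = 15; σ²_H = ((24−10)/6)² = 5.444
te_I = (12 + 4·14 + 22)/6 = 90/6 = 15; σ²_I = ((22−12)/6)² = 2.778

Forward pass:
ES_A = 0; EF_A = 14
ES_B = 14; EF_B = 14+10 = 24
ES_C = 14; EF_C = 14+11 = 25
ES_D = 14; EF_D = 14+10 = 24
ES_E = max(EF_A=14, EF_D=24) = 24; EF_E = 24+5 = 29
ES_F = max(EF_A=14, EF_C=25) = 25; EF_F = 25+10 = 35
ES_G = 24; EF_G = 24+14 = 38
ES_H = max(EF_D=24, EF_G=38) = 38; EF_H = 38+15 = 53
ES_I = max(EF_C=25, EF_D=24, EF_E=29, EF_F=35, EF_H=53) = 53; EF_I = 53+15 = 68
Expected project duration μ = 68 days. Critical path: A → B → G → H → I.

Variance along critical path = 1.778 + 11.111 + 11.111 + 5.444 + 2.778 = 32.222; σ = 5.676 days.
D = μ + z·σ = 68 + 1.282·5.676 = 75.3 days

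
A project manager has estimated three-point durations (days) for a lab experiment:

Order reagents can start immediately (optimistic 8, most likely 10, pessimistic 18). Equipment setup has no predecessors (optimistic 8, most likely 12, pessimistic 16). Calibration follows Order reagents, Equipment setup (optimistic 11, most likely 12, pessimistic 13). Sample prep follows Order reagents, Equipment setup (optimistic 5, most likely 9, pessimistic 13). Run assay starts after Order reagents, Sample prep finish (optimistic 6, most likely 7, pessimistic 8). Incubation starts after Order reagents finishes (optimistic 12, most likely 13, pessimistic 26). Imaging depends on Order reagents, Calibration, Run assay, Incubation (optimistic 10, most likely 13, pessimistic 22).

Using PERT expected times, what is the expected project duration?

42 days

te_Order reagents = (8 + 4·10 + 18)/6 = 66/6 = 11
te_Equipment setup = (8 + 4·12 + 16)/6 = 72/6 = 12
te_Calibration = (11 + 4·12 + 13)/6 = 72/6 = 12
te_Sample prep = (5 + 4·9 + 13)/6 = 54/6 = 9
te_Run assay = (6 + 4·7 + 8)/6 = 42/6 = 7
te_Incubation = (12 + 4·13 + 26)/6 = 90/6 = 15
te_Imaging = (10 + 4·13 + 22)/6 = 84/6 = 14

Forward pass:
ES_Order reagents = 0; EF_Order reagents = 11
ES_Equipment setup = 0; EF_Equipment setup = 12
ES_Calibration = max(EF_Order reagents=11, EF_Equipment setup=12) = 12; EF_Calibration = 12+12 = 24
ES_Sample prep = max(EF_Order reagents=11, EF_Equipment setup=12) = 12; EF_Sample prep = 12+9 = 21
ES_Run assay = max(EF_Order reagents=11, EF_Sample prep=21) = 21; EF_Run assay = 21+7 = 28
ES_Incubation = 11; EF_Incubation = 11+15 = 26
ES_Imaging = max(EF_Order reagents=11, EF_Calibration=24, EF_Run assay=28, EF_Incubation=26) = 28; EF_Imaging = 28+14 = 42
Expected project duration μ = 42 days. Critical path: Equipment setup → Sample prep → Run assay → Imaging.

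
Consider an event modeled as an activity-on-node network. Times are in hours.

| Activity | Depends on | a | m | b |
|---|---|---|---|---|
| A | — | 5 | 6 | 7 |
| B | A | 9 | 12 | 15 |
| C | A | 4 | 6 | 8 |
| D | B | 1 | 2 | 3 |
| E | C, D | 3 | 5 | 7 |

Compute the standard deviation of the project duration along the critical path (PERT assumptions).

1.29 hours

te_A = (5 + 4·6 + 7)/6 = 36/6 = 6; σ²_A = ((7−5)/6)² = 0.111
te_B = (9 + 4·12 + 15)/6 = 72/6 = 12; σ²_B = ((15−9)/6)² = 1.000
te_C = (4 + 4·6 + 8)/6 = 36/6 = 6; σ²_C = ((8−4)/6)² = 0.444
te_D = (1 + 4·2 + 3)/6 = 12/6 = 2; σ²_D = ((3−1)/6)² = 0.111
te_E = (3 + 4·5 + 7)/6 = 30/6 = 5; σ²_E = ((7−3)/6)² = 0.444

Forward pass:
ES_A = 0; EF_A = 6
ES_B = 6; EF_B = 6+12 = 18
ES_C = 6; EF_C = 6+6 = 12
ES_D = 18; EF_D = 18+2 = 20
ES_E = max(EF_C=12, EF_D=20) = 20; EF_E = 20+5 = 25
Expected project duration μ = 25 hours. Critical path: A → B → D → E.

Variance along critical path = 0.111 + 1.000 + 0.111 + 0.444 = 1.667
σ = √1.667 = 1.291 hours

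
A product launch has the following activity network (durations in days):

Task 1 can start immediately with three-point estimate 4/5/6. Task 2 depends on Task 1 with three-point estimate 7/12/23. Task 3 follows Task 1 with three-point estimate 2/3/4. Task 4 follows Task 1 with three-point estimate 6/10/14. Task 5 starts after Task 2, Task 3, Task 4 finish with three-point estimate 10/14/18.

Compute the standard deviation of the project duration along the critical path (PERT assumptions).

te_Task 1 = (4 + 4·5 + 6)/6 = 30/6 = 5; σ²_Task 1 = ((6−4)/6)² = 0.111
te_Task 2 = (7 + 4·12 + 23)/6 = 78/6 = 13; σ²_Task 2 = ((23−7)/6)² = 7.111
te_Task 3 = (2 + 4·3 + 4)/6 = 18/6 = 3; σ²_Task 3 = ((4−2)/6)² = 0.111
te_Task 4 = (6 + 4·10 + 14)/6 = 60/6 = 10; σ²_Task 4 = ((14−6)/6)² = 1.778
te_Task 5 = (10 + 4·14 + 18)/6 = 84/6 = 14; σ²_Task 5 = ((18−10)/6)² = 1.778

Forward pass:
ES_Task 1 = 0; EF_Task 1 = 5
ES_Task 2 = 5; EF_Task 2 = 5+13 = 18
ES_Task 3 = 5; EF_Task 3 = 5+3 = 8
ES_Task 4 = 5; EF_Task 4 = 5+10 = 15
ES_Task 5 = max(EF_Task 2=18, EF_Task 3=8, EF_Task 4=15) = 18; EF_Task 5 = 18+14 = 32
Expected project duration μ = 32 days. Critical path: Task 1 → Task 2 → Task 5.

Variance along critical path = 0.111 + 7.111 + 1.778 = 9.000
σ = √9.000 = 3.000 days

3.00 days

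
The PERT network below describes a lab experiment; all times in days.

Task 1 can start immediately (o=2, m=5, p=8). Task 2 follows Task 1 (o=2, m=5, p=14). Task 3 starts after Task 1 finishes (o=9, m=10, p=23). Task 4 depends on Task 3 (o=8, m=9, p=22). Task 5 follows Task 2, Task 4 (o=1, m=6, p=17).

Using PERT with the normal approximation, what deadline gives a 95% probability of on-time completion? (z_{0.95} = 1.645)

42.2 days

te_Task 1 = (2 + 4·5 + 8)/6 = 30/6 = 5; σ²_Task 1 = ((8−2)/6)² = 1.000
te_Task 2 = (2 + 4·5 + 14)/6 = 36/6 = 6; σ²_Task 2 = ((14−2)/6)² = 4.000
te_Task 3 = (9 + 4·10 + 23)/6 = 72/6 = 12; σ²_Task 3 = ((23−9)/6)² = 5.444
te_Task 4 = (8 + 4·9 + 22)/6 = 66/6 = 11; σ²_Task 4 = ((22−8)/6)² = 5.444
te_Task 5 = (1 + 4·6 + 17)/6 = 42/6 = 7; σ²_Task 5 = ((17−1)/6)² = 7.111

Forward pass:
ES_Task 1 = 0; EF_Task 1 = 5
ES_Task 2 = 5; EF_Task 2 = 5+6 = 11
ES_Task 3 = 5; EF_Task 3 = 5+12 = 17
ES_Task 4 = 17; EF_Task 4 = 17+11 = 28
ES_Task 5 = max(EF_Task 2=11, EF_Task 4=28) = 28; EF_Task 5 = 28+7 = 35
Expected project duration μ = 35 days. Critical path: Task 1 → Task 3 → Task 4 → Task 5.

Variance along critical path = 1.000 + 5.444 + 5.444 + 7.111 = 19.000; σ = 4.359 days.
D = μ + z·σ = 35 + 1.645·4.359 = 42.2 days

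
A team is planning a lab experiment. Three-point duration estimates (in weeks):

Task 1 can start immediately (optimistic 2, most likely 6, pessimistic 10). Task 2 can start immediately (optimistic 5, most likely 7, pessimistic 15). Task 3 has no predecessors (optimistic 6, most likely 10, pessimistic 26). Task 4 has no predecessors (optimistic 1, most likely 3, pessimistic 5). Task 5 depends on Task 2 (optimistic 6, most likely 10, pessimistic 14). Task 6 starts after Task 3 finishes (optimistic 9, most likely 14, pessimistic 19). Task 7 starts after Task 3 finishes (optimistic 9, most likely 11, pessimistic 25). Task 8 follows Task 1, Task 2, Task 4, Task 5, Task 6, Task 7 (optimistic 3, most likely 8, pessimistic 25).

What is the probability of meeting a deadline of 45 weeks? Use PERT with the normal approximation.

te_Task 1 = (2 + 4·6 + 10)/6 = 36/6 = 6; σ²_Task 1 = ((10−2)/6)² = 1.778
te_Task 2 = (5 + 4·7 + 15)/6 = 48/6 = 8; σ²_Task 2 = ((15−5)/6)² = 2.778
te_Task 3 = (6 + 4·10 + 26)/6 = 72/6 = 12; σ²_Task 3 = ((26−6)/6)² = 11.111
te_Task 4 = (1 + 4·3 + 5)/6 = 18/6 = 3; σ²_Task 4 = ((5−1)/6)² = 0.444
te_Task 5 = (6 + 4·10 + 14)/6 = 60/6 = 10; σ²_Task 5 = ((14−6)/6)² = 1.778
te_Task 6 = (9 + 4·14 + 19)/6 = 84/6 = 14; σ²_Task 6 = ((19−9)/6)² = 2.778
te_Task 7 = (9 + 4·11 + 25)/6 = 78/6 = 13; σ²_Task 7 = ((25−9)/6)² = 7.111
te_Task 8 = (3 + 4·8 + 25)/6 = 60/6 = 10; σ²_Task 8 = ((25−3)/6)² = 13.444

Forward pass:
ES_Task 1 = 0; EF_Task 1 = 6
ES_Task 2 = 0; EF_Task 2 = 8
ES_Task 3 = 0; EF_Task 3 = 12
ES_Task 4 = 0; EF_Task 4 = 3
ES_Task 5 = 8; EF_Task 5 = 8+10 = 18
ES_Task 6 = 12; EF_Task 6 = 12+14 = 26
ES_Task 7 = 12; EF_Task 7 = 12+13 = 25
ES_Task 8 = max(EF_Task 1=6, EF_Task 2=8, EF_Task 4=3, EF_Task 5=18, EF_Task 6=26, EF_Task 7=25) = 26; EF_Task 8 = 26+10 = 36
Expected project duration μ = 36 weeks. Critical path: Task 3 → Task 6 → Task 8.

Variance along critical path = 11.111 + 2.778 + 13.444 = 27.333; σ = √27.333 = 5.228 weeks.
Z = (45 − 36) / 5.228 = 1.721
P(T ≤ 45) = Φ(1.721) ≈ 0.957

0.957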